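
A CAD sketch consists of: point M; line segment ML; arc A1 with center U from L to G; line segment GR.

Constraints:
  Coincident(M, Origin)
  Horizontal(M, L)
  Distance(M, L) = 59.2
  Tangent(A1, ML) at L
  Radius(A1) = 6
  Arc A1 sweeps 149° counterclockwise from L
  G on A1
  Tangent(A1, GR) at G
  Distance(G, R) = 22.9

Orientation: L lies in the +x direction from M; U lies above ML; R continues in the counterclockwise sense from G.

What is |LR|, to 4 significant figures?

28.28

M is at the origin; ML is horizontal with |ML| = 59.2 and L on the +x side, so L = (59.20, 0.000). A1 meets ML tangentially, so UL is at right angles to ML, so U = L + (0, 6) = (59.20, 6.000). On A1, L sits at bearing -90° from U; a 149° counterclockwise sweep puts G at bearing 59°, so G = U + 6.0·(cos 59°, sin 59°) = (62.29, 11.14). The tangent condition forces UG to be normal to GR, so GR runs along (−sin 59°, cos 59°); with |GR| = 22.9, R = (42.66, 22.94). Then |LR| = |R − L| = 28.28.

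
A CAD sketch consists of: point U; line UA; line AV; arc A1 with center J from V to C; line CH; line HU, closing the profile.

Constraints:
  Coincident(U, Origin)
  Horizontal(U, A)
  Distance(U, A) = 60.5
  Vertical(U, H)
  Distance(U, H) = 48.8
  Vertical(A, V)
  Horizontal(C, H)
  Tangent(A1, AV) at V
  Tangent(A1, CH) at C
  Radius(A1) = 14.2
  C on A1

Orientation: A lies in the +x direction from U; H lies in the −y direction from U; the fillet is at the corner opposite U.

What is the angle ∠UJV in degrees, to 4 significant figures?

143.2°

U is at the origin; U and A share the same y with |UA| = 60.5 and A on the +x side, so A = (60.50, 0.000). UH is vertical with |UH| = 48.8 and H on the −y side, so H = (0.000, -48.80). The virtual corner opposite U is at (60.50, -48.80). Tangency of A1 to AV means the radius JV is perpendicular to AV and since A1 is tangent to CH there, JC ⟂ CH, with radius 14.2, so the center J sits 14.2 in from both sides at J = (46.30, -34.60). That places the tangent points at V = (60.50, -34.60) on AV and C = (46.30, -48.80) on CH. Then cos ∠UJV = JU·JV / (|JU||JV|), giving 143.2°.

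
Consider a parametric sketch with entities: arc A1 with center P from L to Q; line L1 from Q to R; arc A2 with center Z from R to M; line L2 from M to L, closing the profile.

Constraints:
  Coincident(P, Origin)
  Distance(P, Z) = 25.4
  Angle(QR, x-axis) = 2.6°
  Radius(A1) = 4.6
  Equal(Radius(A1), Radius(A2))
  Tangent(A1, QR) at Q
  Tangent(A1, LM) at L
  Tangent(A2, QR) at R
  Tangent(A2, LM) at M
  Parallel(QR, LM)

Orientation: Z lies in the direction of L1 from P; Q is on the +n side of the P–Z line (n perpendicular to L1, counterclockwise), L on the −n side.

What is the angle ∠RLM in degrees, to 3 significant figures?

19.9°

The slot axis is L1's direction at 2.6°, so u = (cos 2.6°, sin 2.6°) = (0.999, 0.0454) and n = (−sin 2.6°, cos 2.6°) = (-0.0454, 0.999). P is at the origin and Z lies 25.4 along u from P, so Z = 25.4·u = (25.4, 1.15). Tangency of A1 to both parallel lines with radius 4.6 puts Q and L at P ± 4.6·n: Q = (-0.209, 4.60), L = (0.209, -4.60). Equal radii place R and M the same way about Z: R = Z + 4.6·n = (25.2, 5.75), M = Z − 4.6·n = (25.6, -3.44). Then cos ∠RLM = LR·LM / (|LR||LM|), giving 19.9°.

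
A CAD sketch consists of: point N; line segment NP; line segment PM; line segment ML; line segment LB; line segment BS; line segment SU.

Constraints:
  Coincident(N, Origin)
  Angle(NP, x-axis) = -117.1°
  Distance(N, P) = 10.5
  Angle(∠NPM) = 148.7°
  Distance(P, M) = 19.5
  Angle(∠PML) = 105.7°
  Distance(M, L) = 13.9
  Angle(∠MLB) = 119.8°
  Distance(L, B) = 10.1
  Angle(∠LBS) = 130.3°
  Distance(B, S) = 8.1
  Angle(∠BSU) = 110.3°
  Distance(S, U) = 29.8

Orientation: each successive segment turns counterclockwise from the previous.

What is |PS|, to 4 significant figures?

21.57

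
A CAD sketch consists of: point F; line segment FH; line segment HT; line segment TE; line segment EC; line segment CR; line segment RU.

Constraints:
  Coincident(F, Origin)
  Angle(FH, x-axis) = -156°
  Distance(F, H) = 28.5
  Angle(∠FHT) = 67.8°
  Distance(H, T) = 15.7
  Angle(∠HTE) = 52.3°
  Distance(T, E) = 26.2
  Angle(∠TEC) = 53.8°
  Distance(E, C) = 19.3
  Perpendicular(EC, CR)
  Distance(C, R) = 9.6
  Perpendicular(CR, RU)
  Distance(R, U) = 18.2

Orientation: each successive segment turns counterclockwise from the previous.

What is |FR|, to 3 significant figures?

27.8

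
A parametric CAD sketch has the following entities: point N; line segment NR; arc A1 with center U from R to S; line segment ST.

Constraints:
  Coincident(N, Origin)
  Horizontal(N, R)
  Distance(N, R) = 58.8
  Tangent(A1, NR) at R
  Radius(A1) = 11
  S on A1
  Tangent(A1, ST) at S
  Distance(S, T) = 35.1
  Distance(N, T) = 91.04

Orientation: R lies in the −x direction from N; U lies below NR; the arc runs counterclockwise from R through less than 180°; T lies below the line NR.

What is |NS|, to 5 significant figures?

69.367

N is at the origin; NR is horizontal with |NR| = 58.8 and R on the −x side, so R = (-58.800, 0.0000). Tangency of A1 to NR means the radius UR is perpendicular to NR, so U = R + (0, -11) = (-58.800, -11.000). Since US ⟂ ST (tangency), |UT| = √(11.0² + 35.1²) = 36.783 regardless of where S sits on A1. So T lies on both circle(N, 91.04) and circle(U, 36.783); the below-NR intersection is T = (-82.005, -39.540). S is the foot of the tangent from T: S = (-69.019, -6.9303).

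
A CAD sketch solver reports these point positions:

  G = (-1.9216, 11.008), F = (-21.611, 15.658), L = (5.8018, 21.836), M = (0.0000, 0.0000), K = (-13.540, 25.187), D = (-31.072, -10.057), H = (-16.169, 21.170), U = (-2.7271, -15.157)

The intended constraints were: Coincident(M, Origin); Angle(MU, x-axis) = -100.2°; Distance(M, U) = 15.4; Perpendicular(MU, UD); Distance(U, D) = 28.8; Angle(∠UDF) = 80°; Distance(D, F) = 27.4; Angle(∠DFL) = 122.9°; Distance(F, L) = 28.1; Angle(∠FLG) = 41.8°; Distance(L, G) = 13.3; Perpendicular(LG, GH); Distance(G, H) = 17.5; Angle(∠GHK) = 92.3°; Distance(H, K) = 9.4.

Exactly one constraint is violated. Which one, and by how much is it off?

Distance(H, K) = 9.4 — off by 4.60.

M = (0.00, 0.00) ✓; MU at -100.2° ✓; |MU| = 15.40 ✓; ∠(MU, UD) = 90.00° ✓; |UD| = 28.80 ✓; ∠UDF = 80.00° ✓; |DF| = 27.40 ✓; ∠DFL = 122.9° ✓; |FL| = 28.10 ✓; ∠FLG = 41.80° ✓; |LG| = 13.30 ✓; ∠(LG, GH) = 90.00° ✓; |GH| = 17.50 ✓; ∠GHK = 92.29° ✓; |HK| = 4.801 ✗.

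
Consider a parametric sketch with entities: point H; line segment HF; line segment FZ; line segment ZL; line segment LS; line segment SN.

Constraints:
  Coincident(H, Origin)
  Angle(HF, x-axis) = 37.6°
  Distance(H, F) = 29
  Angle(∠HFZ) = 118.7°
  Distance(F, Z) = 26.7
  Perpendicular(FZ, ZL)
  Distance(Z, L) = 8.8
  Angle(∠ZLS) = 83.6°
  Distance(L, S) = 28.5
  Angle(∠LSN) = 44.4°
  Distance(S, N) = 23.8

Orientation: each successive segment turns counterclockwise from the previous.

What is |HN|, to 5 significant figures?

46.396

H is at the origin; HF runs at 37.6° with length 29.0, so F = (22.976, 17.694). ∠HFZ = 118.7° gives FZ at 98.900° from the x-axis; with |FZ| = 26.7, Z = (18.846, 44.073). FZ ⟂ ZL, so ZL runs at -171.10°; with |ZL| = 8.8, L = (10.152, 42.711). ∠ZLS = 83.6° gives LS at -74.700° from the x-axis; with |LS| = 28.5, S = (17.672, 15.221). ∠LSN = 44.4° gives SN at 60.900° from the x-axis; with |SN| = 23.8, N = (29.247, 36.017). Then |HN| = |N − H| = 46.396.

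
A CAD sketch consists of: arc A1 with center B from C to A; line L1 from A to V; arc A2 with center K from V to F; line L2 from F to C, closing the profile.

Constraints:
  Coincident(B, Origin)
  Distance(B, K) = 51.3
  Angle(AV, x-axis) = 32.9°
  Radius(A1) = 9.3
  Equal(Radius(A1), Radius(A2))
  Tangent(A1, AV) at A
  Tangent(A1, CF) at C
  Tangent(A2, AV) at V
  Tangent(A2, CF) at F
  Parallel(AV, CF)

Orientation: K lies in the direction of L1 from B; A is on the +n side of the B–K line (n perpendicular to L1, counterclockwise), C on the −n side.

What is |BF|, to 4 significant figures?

52.14

The slot axis is L1's direction at 32.9°, so u = (cos 32.9°, sin 32.9°) = (0.8396, 0.5432) and n = (−sin 32.9°, cos 32.9°) = (-0.5432, 0.8396). B is at the origin and K lies 51.3 along u from B, so K = 51.3·u = (43.07, 27.86). Tangency of A1 to both parallel lines with radius 9.3 puts A and C at B ± 9.3·n: A = (-5.052, 7.808), C = (5.052, -7.808). Equal radii place V and F the same way about K: V = K + 9.3·n = (38.02, 35.67), F = K − 9.3·n = (48.12, 20.06). Then |BF| = |F − B| = 52.14.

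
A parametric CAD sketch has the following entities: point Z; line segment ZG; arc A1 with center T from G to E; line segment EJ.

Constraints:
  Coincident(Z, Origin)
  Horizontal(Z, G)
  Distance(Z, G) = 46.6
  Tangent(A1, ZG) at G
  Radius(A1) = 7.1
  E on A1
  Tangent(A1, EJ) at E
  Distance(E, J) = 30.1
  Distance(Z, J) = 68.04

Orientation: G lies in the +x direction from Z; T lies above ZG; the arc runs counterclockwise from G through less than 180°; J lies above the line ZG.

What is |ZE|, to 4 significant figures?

53.98

Checks: |TE| = 7.100 ✓; ∠(TE, EJ) = 90.00° ✓; |EJ| = 30.10 ✓; |ZJ| = 68.04 ✓.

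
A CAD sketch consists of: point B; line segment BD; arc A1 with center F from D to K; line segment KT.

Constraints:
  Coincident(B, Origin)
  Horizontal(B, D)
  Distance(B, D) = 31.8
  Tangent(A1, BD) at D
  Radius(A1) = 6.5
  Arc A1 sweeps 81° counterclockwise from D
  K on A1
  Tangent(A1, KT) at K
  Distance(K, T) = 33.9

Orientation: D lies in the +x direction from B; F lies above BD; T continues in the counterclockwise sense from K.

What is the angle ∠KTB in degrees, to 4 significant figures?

39.16°

B is at the origin; BD is horizontal with |BD| = 31.8 and D on the +x side, so D = (31.80, 0.000). Since A1 is tangent to BD there, FD ⟂ BD, so F = D + (0, 6.5) = (31.80, 6.500). On A1, D sits at bearing -90° from F; an 81° counterclockwise sweep puts K at bearing -9°, so K = F + 6.5·(cos -9°, sin -9°) = (38.22, 5.483). Tangency of A1 to KT means the radius FK is perpendicular to KT, so KT runs along (−sin -9°, cos -9°); with |KT| = 33.9, T = (43.52, 38.97). Then cos ∠KTB = TK·TB / (|TK||TB|), giving 39.16°.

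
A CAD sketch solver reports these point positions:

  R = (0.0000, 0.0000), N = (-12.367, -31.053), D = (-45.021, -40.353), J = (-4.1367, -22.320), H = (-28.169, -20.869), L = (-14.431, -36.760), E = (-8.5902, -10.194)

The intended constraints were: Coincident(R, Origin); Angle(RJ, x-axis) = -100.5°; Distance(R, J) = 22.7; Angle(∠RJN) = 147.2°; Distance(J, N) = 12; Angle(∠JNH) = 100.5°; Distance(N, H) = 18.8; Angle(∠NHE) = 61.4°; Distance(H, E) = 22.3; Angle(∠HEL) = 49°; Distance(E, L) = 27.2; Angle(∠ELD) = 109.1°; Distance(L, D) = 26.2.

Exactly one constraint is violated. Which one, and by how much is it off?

Distance(L, D) = 26.2 — off by 4.60.

R = (0.00, 0.00) ✓; RJ at -100.5° ✓; |RJ| = 22.70 ✓; ∠RJN = 147.2° ✓; |JN| = 12.00 ✓; ∠JNH = 100.5° ✓; |NH| = 18.80 ✓; ∠NHE = 61.40° ✓; |HE| = 22.30 ✓; ∠HEL = 49.00° ✓; |EL| = 27.20 ✓; ∠ELD = 109.1° ✓; |LD| = 30.80 ✗.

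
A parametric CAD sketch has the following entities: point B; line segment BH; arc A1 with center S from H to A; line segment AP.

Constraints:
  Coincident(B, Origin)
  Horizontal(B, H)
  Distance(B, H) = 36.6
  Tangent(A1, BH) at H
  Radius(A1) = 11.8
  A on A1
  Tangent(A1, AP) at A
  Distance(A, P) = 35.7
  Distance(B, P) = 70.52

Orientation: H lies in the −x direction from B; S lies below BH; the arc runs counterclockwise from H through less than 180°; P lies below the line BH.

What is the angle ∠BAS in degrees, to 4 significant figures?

21.32°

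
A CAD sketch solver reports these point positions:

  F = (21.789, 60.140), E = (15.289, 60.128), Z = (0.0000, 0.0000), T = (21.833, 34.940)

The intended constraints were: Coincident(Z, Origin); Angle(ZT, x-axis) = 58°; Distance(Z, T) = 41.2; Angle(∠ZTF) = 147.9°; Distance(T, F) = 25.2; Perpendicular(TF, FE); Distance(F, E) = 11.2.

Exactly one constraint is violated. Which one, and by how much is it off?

Distance(F, E) = 11.2 — off by 4.70.

Z = (0.00, 0.00) ✓; ZT at 58.00° ✓; |ZT| = 41.20 ✓; ∠ZTF = 147.9° ✓; |TF| = 25.20 ✓; ∠(TF, FE) = 90.01° ✓; |FE| = 6.500 ✗.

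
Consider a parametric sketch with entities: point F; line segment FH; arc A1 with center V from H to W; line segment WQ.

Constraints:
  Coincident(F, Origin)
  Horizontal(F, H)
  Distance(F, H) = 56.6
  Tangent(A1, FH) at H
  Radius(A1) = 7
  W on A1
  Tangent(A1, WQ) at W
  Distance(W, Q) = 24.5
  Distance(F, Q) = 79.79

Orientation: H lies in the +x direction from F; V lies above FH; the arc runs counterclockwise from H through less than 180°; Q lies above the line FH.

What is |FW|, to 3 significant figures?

62.4

Checks: |VW| = 7.000 ✓; ∠(VW, WQ) = 90.00° ✓; |WQ| = 24.50 ✓; |FQ| = 79.79 ✓.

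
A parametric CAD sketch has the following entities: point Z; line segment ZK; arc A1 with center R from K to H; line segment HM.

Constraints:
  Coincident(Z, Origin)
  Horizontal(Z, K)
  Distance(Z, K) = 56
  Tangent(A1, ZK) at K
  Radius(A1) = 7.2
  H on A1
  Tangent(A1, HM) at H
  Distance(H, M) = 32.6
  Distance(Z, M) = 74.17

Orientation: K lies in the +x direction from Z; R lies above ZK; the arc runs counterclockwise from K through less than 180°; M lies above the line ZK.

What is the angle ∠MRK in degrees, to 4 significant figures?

168.8°

Z is at the origin; Z and K share the same y with |ZK| = 56.0 and K on the +x side, so K = (56.00, 0.000). Tangency of A1 to ZK means the radius RK is perpendicular to ZK, so R = K + (0, 7.2) = (56.00, 7.200). Since RH ⟂ HM (tangency), |RM| = √(7.2² + 32.6²) = 33.39 regardless of where H sits on A1. So M lies on both circle(Z, 74.17) and circle(R, 33.39); the above-ZK intersection is M = (62.49, 39.95). H is the foot of the tangent from M: H = (63.20, 7.356).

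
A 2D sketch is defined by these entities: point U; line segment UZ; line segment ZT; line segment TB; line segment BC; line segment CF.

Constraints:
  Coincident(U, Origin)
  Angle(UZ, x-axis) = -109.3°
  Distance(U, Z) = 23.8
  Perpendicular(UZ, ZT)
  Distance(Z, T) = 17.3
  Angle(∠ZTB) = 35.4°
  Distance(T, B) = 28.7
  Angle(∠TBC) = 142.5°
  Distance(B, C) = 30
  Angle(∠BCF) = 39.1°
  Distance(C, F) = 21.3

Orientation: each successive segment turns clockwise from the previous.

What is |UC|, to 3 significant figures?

37.0

U is at the origin; UZ runs at -109.3° with length 23.8, so Z = (-7.87, -22.5). UZ ⟂ ZT, so ZT runs at 161°; with |ZT| = 17.3, T = (-24.2, -16.7). ∠ZTB = 35.4° gives TB at 16.1° from the x-axis; with |TB| = 28.7, B = (3.38, -8.79). ∠TBC = 142.5° gives BC at -21.4° from the x-axis; with |BC| = 30.0, C = (31.3, -19.7). Then |UC| = |C − U| = 37.0.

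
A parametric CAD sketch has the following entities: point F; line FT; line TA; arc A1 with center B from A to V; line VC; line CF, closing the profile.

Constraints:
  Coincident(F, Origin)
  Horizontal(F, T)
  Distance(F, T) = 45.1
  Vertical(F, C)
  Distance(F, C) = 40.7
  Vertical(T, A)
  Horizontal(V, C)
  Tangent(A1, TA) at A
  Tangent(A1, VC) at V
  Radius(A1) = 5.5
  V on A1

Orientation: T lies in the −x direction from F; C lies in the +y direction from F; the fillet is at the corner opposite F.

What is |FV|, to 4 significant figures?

56.79

The virtual corner opposite F is at (-45.10, 40.70). Tangency of A1 to TA means the radius BA is perpendicular to TA and tangency of A1 to VC means the radius BV is perpendicular to VC, with radius 5.5, so the center B sits 5.5 in from both sides at B = (-39.60, 35.20). That places the tangent points at A = (-45.10, 35.20) on TA and V = (-39.60, 40.70) on VC. Then |FV| = |V − F| = 56.79.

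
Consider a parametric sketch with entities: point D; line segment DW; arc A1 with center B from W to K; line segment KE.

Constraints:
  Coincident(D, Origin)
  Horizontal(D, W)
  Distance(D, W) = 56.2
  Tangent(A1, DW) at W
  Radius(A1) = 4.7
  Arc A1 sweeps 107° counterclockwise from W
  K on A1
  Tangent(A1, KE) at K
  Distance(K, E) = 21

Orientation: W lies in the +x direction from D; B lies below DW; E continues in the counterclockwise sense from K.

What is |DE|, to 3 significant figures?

63.5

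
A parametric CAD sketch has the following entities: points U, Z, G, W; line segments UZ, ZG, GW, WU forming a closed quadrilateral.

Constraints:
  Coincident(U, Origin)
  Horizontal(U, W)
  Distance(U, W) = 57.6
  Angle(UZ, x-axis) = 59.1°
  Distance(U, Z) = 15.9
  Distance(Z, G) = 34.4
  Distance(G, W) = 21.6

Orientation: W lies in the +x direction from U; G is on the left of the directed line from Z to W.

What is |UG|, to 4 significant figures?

45.24

Checks: |ZG| = 34.40 ✓; |GW| = 21.60 ✓.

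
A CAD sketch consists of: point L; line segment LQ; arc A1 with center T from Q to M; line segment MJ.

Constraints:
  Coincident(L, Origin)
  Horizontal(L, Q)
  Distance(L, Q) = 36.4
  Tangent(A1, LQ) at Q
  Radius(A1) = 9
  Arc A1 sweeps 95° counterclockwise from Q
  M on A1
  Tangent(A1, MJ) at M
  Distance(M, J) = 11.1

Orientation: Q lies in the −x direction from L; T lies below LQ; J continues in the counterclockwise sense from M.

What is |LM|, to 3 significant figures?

46.4

L is at the origin; L and Q share the same y with |LQ| = 36.4 and Q on the −x side, so Q = (-36.4, 0.00). A1 meets LQ tangentially, so TQ is at right angles to LQ, so T = Q + (0, -9) = (-36.4, -9.00). On A1, Q sits at bearing 90° from T; a 95° counterclockwise sweep puts M at bearing 185°, so M = T + 9.0·(cos 185°, sin 185°) = (-45.4, -9.78). Then |LM| = |M − L| = 46.4.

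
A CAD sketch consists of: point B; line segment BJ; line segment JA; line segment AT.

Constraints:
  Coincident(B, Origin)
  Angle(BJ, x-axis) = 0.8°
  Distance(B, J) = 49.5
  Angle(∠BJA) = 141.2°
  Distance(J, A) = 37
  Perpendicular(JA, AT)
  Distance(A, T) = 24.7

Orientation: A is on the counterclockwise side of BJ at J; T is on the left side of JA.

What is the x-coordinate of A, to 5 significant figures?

78.004

B is at the origin; BJ runs at 0.8° with length 49.5, so J = 49.5·(cos 0.8°, sin 0.8°) = (49.495, 0.69113). ∠BJA = 141.2°, so JA runs at 0.8° + (180° − 141.2°) = 39.600° from the x-axis; with |JA| = 37.0, A = J + 37.0·(cos 39.600°, sin 39.600°) = (78.004, 24.276). So A.x = 78.004.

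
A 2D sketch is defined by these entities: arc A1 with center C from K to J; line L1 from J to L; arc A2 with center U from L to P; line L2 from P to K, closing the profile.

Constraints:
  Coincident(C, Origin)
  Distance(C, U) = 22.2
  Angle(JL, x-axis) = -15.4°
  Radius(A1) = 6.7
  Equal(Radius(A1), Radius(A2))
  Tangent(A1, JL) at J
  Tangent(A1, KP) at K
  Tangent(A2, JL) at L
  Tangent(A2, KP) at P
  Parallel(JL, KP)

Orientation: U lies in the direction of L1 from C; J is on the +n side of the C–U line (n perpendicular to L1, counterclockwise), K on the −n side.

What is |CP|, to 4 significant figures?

23.19

Tangency of A1 to both parallel lines with radius 6.7 puts J and K at C ± 6.7·n: J = (1.779, 6.459), K = (-1.779, -6.459). Equal radii place L and P the same way about U: L = U + 6.7·n = (23.18, 0.5641), P = U − 6.7·n = (19.62, -12.35). Then |CP| = |P − C| = 23.19.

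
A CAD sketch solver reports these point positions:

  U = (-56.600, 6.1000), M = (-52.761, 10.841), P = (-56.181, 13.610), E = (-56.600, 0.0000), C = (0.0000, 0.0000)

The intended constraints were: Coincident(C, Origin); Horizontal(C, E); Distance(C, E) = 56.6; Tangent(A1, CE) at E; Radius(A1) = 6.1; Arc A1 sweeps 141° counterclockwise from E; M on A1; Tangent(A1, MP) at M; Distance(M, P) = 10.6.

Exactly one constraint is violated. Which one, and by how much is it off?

Distance(M, P) = 10.6 — off by 6.20.

C = (0.00, 0.00) ✓; C.y = 0.00, E.y = 0.00 ✓; |CE| = 56.60 ✓; ∠(UE, EC) = 90.00° ✓; |UE| = 6.100 ✓; bearing(U→M) − bearing(U→E) = 141.0° ✓; |UM| = 6.100 ✓; ∠(UM, MP) = 90.00° ✓; |MP| = 4.400 ✗.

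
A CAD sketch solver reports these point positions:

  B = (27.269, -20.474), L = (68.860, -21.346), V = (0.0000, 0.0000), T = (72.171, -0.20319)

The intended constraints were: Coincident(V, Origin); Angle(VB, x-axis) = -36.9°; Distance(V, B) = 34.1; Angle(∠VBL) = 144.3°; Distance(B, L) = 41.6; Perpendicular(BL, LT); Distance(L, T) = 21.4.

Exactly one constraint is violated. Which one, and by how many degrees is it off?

Perpendicular(BL, LT) — off by 7.70°.

V = (0.00, 0.00) ✓; VB at -36.90° ✓; |VB| = 34.10 ✓; ∠VBL = 144.3° ✓; |BL| = 41.60 ✓; ∠(BL, LT) = 82.30° ✗; |LT| = 21.40 ✓.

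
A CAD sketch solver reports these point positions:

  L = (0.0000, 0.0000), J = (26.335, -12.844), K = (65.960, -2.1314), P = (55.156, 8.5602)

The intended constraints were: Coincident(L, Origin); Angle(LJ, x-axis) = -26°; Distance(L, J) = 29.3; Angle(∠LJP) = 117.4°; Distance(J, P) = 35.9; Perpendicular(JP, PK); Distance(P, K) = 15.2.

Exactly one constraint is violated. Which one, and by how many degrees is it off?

Perpendicular(JP, PK) — off by 8.70°.

L = (0.00, 0.00) ✓; LJ at -26.00° ✓; |LJ| = 29.30 ✓; ∠LJP = 117.4° ✓; |JP| = 35.90 ✓; ∠(JP, PK) = 81.30° ✗; |PK| = 15.20 ✓.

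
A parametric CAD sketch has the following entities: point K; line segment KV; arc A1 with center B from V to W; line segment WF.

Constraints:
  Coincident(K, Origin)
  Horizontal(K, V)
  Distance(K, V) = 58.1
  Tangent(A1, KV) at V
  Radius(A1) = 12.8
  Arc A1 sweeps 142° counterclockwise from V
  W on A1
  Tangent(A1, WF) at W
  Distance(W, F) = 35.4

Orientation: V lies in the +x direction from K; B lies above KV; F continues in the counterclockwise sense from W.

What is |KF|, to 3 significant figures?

58.7

K is at the origin; K and V share the same y with |KV| = 58.1 and V on the +x side, so V = (58.1, 0.00). Since A1 is tangent to KV there, BV ⟂ KV, so B = V + (0, 12.8) = (58.1, 12.8). On A1, V sits at bearing -90° from B; a 142° counterclockwise sweep puts W at bearing 52°, so W = B + 12.8·(cos 52°, sin 52°) = (66.0, 22.9). Since A1 is tangent to WF there, BW ⟂ WF, so WF runs along (−sin 52°, cos 52°); with |WF| = 35.4, F = (38.1, 44.7). Then |KF| = |F − K| = 58.7.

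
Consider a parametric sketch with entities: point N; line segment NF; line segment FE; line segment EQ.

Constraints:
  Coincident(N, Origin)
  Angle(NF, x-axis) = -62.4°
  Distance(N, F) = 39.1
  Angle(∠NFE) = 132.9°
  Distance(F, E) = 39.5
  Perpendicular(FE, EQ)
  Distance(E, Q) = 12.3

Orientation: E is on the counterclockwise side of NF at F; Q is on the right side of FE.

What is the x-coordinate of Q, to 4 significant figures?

52.97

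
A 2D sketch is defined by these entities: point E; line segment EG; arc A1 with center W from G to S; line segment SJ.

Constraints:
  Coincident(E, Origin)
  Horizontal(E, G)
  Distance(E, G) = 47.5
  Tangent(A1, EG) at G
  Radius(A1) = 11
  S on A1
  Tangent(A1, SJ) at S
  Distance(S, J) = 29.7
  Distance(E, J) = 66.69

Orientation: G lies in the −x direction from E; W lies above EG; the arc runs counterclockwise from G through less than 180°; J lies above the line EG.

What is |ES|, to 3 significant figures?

41.0

Checks: |WS| = 11.00 ✓; ∠(WS, SJ) = 90.00° ✓; |SJ| = 29.70 ✓; |EJ| = 66.69 ✓.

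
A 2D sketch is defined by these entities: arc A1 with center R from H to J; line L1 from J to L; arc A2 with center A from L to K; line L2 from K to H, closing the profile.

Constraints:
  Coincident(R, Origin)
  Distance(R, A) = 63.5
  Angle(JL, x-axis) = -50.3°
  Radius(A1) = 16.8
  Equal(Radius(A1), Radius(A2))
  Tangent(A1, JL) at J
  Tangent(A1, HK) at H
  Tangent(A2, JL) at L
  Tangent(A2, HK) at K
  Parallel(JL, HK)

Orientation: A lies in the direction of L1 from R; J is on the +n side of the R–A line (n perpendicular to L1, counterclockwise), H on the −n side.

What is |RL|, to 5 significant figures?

65.685

The slot axis is L1's direction at -50.3°, so u = (cos -50.3°, sin -50.3°) = (0.63877, -0.76940) and n = (−sin -50.3°, cos -50.3°) = (0.76940, 0.63877). R is at the origin and A lies 63.5 along u from R, so A = 63.5·u = (40.562, -48.857). Tangency of A1 to both parallel lines with radius 16.8 puts J and H at R ± 16.8·n: J = (12.926, 10.731), H = (-12.926, -10.731). Equal radii place L and K the same way about A: L = A + 16.8·n = (53.488, -38.126), K = A − 16.8·n = (27.636, -59.588). Then |RL| = |L − R| = 65.685.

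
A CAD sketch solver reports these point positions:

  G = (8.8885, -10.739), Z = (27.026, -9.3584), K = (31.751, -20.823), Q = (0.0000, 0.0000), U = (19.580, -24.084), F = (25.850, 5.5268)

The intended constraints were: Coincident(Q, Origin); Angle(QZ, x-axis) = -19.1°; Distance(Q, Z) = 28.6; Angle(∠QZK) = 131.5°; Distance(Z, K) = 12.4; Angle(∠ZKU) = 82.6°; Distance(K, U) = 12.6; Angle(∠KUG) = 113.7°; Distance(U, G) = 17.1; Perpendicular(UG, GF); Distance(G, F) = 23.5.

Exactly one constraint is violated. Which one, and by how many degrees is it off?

Perpendicular(UG, GF) — off by 5.10°.

Q = (0.00, 0.00) ✓; QZ at -19.10° ✓; |QZ| = 28.60 ✓; ∠QZK = 131.5° ✓; |ZK| = 12.40 ✓; ∠ZKU = 82.60° ✓; |KU| = 12.60 ✓; ∠KUG = 113.7° ✓; |UG| = 17.10 ✓; ∠(UG, GF) = 84.90° ✗; |GF| = 23.50 ✓.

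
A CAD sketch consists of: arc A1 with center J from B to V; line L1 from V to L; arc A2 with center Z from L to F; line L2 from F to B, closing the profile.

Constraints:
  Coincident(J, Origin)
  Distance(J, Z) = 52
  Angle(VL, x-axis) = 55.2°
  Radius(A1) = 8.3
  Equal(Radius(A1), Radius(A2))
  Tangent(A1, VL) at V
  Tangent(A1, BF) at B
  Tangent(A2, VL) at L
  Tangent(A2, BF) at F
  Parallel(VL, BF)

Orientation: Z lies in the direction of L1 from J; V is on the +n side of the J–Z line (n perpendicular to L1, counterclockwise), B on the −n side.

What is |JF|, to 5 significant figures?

52.658

Tangency of A1 to both parallel lines with radius 8.3 puts V and B at J ± 8.3·n: V = (-6.8155, 4.7369), B = (6.8155, -4.7369). Equal radii place L and F the same way about Z: L = Z + 8.3·n = (22.862, 47.437), F = Z − 8.3·n = (36.493, 37.963). Then |JF| = |F − J| = 52.658.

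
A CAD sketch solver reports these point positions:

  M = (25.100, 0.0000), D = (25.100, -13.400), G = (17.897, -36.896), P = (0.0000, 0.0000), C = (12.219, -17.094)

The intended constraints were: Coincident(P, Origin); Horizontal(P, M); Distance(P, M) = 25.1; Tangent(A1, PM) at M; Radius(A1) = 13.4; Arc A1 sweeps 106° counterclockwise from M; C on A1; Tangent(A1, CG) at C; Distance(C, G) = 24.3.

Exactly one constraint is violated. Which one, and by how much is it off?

Distance(C, G) = 24.3 — off by 3.70.

P = (0.00, 0.00) ✓; P.y = 0.00, M.y = 0.00 ✓; |PM| = 25.10 ✓; ∠(DM, MP) = 90.00° ✓; |DM| = 13.40 ✓; bearing(D→C) − bearing(D→M) = 106.0° ✓; |DC| = 13.40 ✓; ∠(DC, CG) = 90.00° ✓; |CG| = 20.60 ✗.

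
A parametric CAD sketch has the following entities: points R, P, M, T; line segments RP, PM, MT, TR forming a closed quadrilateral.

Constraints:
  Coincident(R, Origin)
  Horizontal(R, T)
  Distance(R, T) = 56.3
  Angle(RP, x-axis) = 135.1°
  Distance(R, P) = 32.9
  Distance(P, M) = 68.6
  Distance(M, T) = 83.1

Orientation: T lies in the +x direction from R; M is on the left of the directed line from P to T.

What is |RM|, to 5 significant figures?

78.307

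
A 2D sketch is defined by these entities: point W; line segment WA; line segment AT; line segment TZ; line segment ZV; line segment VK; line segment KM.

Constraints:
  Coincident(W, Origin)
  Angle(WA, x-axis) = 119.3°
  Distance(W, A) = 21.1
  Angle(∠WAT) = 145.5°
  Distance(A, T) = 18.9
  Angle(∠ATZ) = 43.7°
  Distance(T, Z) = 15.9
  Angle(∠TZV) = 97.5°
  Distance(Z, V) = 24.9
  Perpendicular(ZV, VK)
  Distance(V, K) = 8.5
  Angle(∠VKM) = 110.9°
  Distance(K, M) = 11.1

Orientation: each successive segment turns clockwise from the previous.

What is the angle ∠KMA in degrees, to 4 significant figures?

81.49°

ZV is perpendicular to VK, so VK runs at 136.0°; with |VK| = 8.5, K = (-22.13, 12.77). ∠VKM = 110.9° gives KM at 66.90° from the x-axis; with |KM| = 11.1, M = (-17.77, 22.98). Then cos ∠KMA = MK·MA / (|MK||MA|), giving 81.49°.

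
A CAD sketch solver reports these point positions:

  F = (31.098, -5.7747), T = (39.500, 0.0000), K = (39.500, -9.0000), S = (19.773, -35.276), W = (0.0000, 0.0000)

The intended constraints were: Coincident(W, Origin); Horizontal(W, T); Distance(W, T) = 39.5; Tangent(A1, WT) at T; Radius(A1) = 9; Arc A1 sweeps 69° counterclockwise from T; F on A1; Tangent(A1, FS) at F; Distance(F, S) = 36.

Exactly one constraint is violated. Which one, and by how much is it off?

Distance(F, S) = 36 — off by 4.40.

W = (0.00, 0.00) ✓; W.y = 0.00, T.y = 0.00 ✓; |WT| = 39.50 ✓; ∠(KT, TW) = 90.00° ✓; |KT| = 9.000 ✓; bearing(K→F) − bearing(K→T) = 69.00° ✓; |KF| = 9.000 ✓; ∠(KF, FS) = 90.00° ✓; |FS| = 31.60 ✗.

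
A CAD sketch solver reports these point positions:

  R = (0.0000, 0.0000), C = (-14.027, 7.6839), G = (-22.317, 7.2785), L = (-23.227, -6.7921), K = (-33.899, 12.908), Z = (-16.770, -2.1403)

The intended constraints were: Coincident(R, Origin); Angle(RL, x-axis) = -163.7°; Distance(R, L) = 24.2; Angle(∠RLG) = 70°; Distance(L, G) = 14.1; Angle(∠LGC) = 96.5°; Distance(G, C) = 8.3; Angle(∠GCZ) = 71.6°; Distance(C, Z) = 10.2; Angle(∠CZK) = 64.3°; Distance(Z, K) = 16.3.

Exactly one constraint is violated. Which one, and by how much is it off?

Distance(Z, K) = 16.3 — off by 6.50.

R = (0.00, 0.00) ✓; RL at -163.7° ✓; |RL| = 24.20 ✓; ∠RLG = 70.00° ✓; |LG| = 14.10 ✓; ∠LGC = 96.50° ✓; |GC| = 8.300 ✓; ∠GCZ = 71.60° ✓; |CZ| = 10.20 ✓; ∠CZK = 64.30° ✓; |ZK| = 22.80 ✗.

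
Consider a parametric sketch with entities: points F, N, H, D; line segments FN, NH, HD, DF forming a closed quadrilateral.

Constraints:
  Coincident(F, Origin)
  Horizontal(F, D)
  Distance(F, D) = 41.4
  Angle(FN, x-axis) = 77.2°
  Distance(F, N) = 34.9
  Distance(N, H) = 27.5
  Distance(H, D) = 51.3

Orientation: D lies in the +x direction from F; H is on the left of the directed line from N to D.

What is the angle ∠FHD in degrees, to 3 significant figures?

43.8°

Checks: F.y = 0.00, D.y = 0.00 ✓; |NH| = 27.50 ✓; |HD| = 51.30 ✓.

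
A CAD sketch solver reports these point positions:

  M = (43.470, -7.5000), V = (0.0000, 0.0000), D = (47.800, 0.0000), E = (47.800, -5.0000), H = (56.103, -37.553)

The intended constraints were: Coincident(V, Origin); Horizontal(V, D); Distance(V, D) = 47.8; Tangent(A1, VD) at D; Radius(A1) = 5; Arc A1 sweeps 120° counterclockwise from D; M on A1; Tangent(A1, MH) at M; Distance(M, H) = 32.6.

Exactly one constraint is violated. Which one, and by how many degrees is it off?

Tangent(A1, MH) at M — off by 7.20°.

V = (0.00, 0.00) ✓; V.y = 0.00, D.y = 0.00 ✓; |VD| = 47.80 ✓; ∠(ED, DV) = 90.00° ✓; |ED| = 5.000 ✓; bearing(E→M) − bearing(E→D) = 120.0° ✓; |EM| = 5.000 ✓; ∠(EM, MH) = 97.20° ✗; |MH| = 32.60 ✓.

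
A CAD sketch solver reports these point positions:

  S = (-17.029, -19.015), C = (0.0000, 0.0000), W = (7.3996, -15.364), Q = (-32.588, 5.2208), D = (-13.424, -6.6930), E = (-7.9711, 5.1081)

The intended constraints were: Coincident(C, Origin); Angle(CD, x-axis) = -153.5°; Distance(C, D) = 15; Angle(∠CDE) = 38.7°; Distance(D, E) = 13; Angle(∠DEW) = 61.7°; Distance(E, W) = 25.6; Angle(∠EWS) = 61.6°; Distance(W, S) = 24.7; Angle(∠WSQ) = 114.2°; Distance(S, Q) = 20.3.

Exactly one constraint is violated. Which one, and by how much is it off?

Distance(S, Q) = 20.3 — off by 8.50.

C = (0.00, 0.00) ✓; CD at -153.5° ✓; |CD| = 15.00 ✓; ∠CDE = 38.70° ✓; |DE| = 13.00 ✓; ∠DEW = 61.70° ✓; |EW| = 25.60 ✓; ∠EWS = 61.60° ✓; |WS| = 24.70 ✓; ∠WSQ = 114.2° ✓; |SQ| = 28.80 ✗.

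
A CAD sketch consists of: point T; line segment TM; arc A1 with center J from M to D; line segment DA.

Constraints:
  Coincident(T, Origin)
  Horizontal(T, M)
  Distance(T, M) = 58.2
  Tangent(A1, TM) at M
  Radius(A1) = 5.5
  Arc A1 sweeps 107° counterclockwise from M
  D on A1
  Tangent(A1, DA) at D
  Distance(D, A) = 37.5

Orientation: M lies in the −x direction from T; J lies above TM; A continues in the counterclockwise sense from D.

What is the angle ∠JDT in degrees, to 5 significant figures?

155.35°

T is at the origin; TM is horizontal with |TM| = 58.2 and M on the −x side, so M = (-58.200, 0.0000). A1 meets TM tangentially, so JM is at right angles to TM, so J = M + (0, 5.5) = (-58.200, 5.5000). On A1, M sits at bearing -90° from J; a 107° counterclockwise sweep puts D at bearing 17°, so D = J + 5.5·(cos 17°, sin 17°) = (-52.940, 7.1080). Then cos ∠JDT = DJ·DT / (|DJ||DT|), giving 155.35°.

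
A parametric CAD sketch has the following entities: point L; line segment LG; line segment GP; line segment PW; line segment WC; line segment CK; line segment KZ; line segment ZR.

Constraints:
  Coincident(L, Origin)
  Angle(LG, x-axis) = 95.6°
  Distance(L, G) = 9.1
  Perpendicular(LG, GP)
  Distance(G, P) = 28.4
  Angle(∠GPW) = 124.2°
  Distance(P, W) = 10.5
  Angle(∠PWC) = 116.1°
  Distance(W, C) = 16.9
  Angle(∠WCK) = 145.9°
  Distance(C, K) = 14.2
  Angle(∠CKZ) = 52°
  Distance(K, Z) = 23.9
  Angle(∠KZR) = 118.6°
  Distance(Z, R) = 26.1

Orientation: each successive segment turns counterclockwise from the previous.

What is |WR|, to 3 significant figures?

13.3

L is at the origin; LG runs at 95.6° with length 9.1, so G = (-0.888, 9.06). LG ⟂ GP, so GP runs at -174°; with |GP| = 28.4, P = (-29.2, 6.29). ∠GPW = 124.2° gives PW at -119° from the x-axis; with |PW| = 10.5, W = (-34.2, -2.93). ∠PWC = 116.1° gives WC at -54.7° from the x-axis; with |WC| = 16.9, C = (-24.4, -16.7). ∠WCK = 145.9° gives CK at -20.6° from the x-axis; with |CK| = 14.2, K = (-11.1, -21.7). ∠CKZ = 52.0° gives KZ at 107° from the x-axis; with |KZ| = 23.9, Z = (-18.3, 1.08). ∠KZR = 118.6° gives ZR at 169° from the x-axis; with |ZR| = 26.1, R = (-43.9, 6.15). Then |WR| = |R − W| = 13.3.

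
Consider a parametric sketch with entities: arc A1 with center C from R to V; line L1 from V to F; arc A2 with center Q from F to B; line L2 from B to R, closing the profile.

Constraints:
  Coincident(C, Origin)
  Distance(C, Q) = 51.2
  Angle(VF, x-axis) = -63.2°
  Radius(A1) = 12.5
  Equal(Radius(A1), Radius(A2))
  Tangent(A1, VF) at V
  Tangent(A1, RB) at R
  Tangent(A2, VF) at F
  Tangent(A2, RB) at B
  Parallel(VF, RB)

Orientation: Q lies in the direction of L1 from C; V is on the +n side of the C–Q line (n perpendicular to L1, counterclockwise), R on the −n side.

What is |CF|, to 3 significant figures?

52.7

The slot axis is L1's direction at -63.2°, so u = (cos -63.2°, sin -63.2°) = (0.451, -0.893) and n = (−sin -63.2°, cos -63.2°) = (0.893, 0.451). C is at the origin and Q lies 51.2 along u from C, so Q = 51.2·u = (23.1, -45.7). Tangency of A1 to both parallel lines with radius 12.5 puts V and R at C ± 12.5·n: V = (11.2, 5.64), R = (-11.2, -5.64). Equal radii place F and B the same way about Q: F = Q + 12.5·n = (34.2, -40.1), B = Q − 12.5·n = (11.9, -51.3). Then |CF| = |F − C| = 52.7.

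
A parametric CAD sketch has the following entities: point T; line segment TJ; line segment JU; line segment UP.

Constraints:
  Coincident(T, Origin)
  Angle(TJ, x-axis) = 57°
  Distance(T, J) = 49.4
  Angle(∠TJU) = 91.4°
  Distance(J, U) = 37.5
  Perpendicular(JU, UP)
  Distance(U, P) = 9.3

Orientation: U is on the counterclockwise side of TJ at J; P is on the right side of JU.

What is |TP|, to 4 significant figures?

70.30

T is at the origin; TJ runs at 57.0° with length 49.4, so J = 49.4·(cos 57.0°, sin 57.0°) = (26.91, 41.43). ∠TJU = 91.4°, so JU runs at 57.0° + (180° − 91.4°) = 145.6° from the x-axis; with |JU| = 37.5, U = J + 37.5·(cos 145.6°, sin 145.6°) = (-4.037, 62.62). The perpendicularity gives UP at right angles to JU; with |UP| = 9.3 on the right of JU, P = U + 9.3·(0.5650, 0.8251) = (1.218, 70.29). Then |TP| = |P − T| = 70.30.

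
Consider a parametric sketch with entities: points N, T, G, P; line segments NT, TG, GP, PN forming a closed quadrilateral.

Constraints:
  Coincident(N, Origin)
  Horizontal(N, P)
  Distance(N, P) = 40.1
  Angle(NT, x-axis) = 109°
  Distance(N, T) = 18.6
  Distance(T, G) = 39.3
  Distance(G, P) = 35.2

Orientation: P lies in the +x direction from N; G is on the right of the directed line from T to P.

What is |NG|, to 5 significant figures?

20.842

Checks: |TG| = 39.30 ✓; |GP| = 35.20 ✓.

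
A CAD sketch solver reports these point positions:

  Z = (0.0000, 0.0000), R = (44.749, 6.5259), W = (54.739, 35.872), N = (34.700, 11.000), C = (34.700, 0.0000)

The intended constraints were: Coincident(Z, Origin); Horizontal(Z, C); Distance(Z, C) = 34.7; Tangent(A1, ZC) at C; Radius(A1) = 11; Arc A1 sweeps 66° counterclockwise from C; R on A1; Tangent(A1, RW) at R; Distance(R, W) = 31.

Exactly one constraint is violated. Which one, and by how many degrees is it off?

Tangent(A1, RW) at R — off by 5.20°.

Z = (0.00, 0.00) ✓; Z.y = 0.00, C.y = 0.00 ✓; |ZC| = 34.70 ✓; ∠(NC, CZ) = 90.00° ✓; |NC| = 11.00 ✓; bearing(N→R) − bearing(N→C) = 66.00° ✓; |NR| = 11.00 ✓; ∠(NR, RW) = 84.80° ✗; |RW| = 31.00 ✓.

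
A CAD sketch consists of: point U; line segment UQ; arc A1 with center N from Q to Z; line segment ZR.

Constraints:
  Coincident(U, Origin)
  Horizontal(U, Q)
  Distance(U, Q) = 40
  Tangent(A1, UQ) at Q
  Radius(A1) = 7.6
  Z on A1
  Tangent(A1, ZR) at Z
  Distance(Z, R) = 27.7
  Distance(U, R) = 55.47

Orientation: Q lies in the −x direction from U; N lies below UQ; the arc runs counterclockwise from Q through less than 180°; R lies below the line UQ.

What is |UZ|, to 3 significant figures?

48.3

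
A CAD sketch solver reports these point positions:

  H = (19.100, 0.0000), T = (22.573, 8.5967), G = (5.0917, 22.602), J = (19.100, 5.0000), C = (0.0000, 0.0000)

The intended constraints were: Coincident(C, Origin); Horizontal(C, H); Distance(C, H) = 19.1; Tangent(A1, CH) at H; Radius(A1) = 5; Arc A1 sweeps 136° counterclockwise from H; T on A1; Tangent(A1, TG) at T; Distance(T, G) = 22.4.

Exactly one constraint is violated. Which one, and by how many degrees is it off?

Tangent(A1, TG) at T — off by 5.30°.

C = (0.00, 0.00) ✓; C.y = 0.00, H.y = 0.00 ✓; |CH| = 19.10 ✓; ∠(JH, HC) = 90.00° ✓; |JH| = 5.000 ✓; bearing(J→T) − bearing(J→H) = 136.0° ✓; |JT| = 5.000 ✓; ∠(JT, TG) = 84.70° ✗; |TG| = 22.40 ✓.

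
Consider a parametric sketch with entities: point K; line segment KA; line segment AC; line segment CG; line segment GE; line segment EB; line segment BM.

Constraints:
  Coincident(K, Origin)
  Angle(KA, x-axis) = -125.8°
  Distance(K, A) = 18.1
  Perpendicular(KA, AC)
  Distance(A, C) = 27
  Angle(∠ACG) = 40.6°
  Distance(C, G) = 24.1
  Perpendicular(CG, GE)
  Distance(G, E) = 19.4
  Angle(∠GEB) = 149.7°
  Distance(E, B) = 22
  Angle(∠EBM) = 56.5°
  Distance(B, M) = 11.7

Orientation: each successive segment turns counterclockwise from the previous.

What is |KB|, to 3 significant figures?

39.6

K is at the origin; KA runs at -125.8° with length 18.1, so A = (-10.6, -14.7). KA is perpendicular to AC, so AC runs at -35.8°; with |AC| = 27.0, C = (11.3, -30.5). ∠ACG = 40.6° gives CG at 104° from the x-axis; with |CG| = 24.1, G = (5.64, -7.05). The perpendicularity gives GE at right angles to CG, so GE runs at -166°; with |GE| = 19.4, E = (-13.2, -11.6). ∠GEB = 149.7° gives EB at -136° from the x-axis; with |EB| = 22.0, B = (-29.1, -26.9). Then |KB| = |B − K| = 39.6.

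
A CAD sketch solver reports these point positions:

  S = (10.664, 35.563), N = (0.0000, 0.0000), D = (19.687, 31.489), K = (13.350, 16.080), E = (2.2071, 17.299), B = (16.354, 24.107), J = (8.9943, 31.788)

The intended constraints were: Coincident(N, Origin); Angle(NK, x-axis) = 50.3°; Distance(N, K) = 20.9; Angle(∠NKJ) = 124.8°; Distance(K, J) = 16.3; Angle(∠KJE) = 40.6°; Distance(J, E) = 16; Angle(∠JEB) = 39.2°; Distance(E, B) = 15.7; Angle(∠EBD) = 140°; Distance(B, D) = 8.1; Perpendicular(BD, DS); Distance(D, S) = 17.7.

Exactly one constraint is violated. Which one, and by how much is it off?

Distance(D, S) = 17.7 — off by 7.80.

N = (0.00, 0.00) ✓; NK at 50.30° ✓; |NK| = 20.90 ✓; ∠NKJ = 124.8° ✓; |KJ| = 16.30 ✓; ∠KJE = 40.60° ✓; |JE| = 16.00 ✓; ∠JEB = 39.20° ✓; |EB| = 15.70 ✓; ∠EBD = 140.0° ✓; |BD| = 8.100 ✓; ∠(BD, DS) = 90.00° ✓; |DS| = 9.900 ✗.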